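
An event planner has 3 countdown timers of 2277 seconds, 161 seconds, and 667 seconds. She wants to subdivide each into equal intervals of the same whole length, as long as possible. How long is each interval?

23 seconds

The interval must divide each timer length; the longest such is the gcd.
2277 = 3^2 × 11 × 23
161 = 7 × 23
667 = 23 × 29
gcd(2277, 161, 667) = 23.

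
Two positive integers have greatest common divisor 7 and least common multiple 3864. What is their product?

27048

For any two positive integers, gcd × lcm = product = 7 × 3864 = 27048.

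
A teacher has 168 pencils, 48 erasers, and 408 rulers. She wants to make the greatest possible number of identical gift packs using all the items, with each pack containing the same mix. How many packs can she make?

24 packs

The pack count must divide each quantity, so the greatest is gcd(168, 48, 408).
168 = 2^3 × 3 × 7
48 = 2^4 × 3
408 = 2^3 × 3 × 17
gcd(168, 48, 408) = 2^3 × 3 = 24.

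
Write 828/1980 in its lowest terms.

23/55

828 = 2^2 × 3^2 × 23
1980 = 2^2 × 3^2 × 5 × 11
gcd(828, 1980) = 2^2 × 3^2 = 36.
Divide numerator and denominator by 36: 828/1980 = 23/55.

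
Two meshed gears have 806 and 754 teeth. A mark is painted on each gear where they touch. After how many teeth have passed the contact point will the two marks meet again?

The first simultaneous occurrence is after LCM of the individual periods.
806 = 2 × 13 × 31
754 = 2 × 13 × 29
LCM(806, 754) = 2 × 13 × 29 × 31 = 23374.

23374 teeth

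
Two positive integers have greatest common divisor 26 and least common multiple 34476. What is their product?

896376

For any two positive integers, gcd × lcm = product = 26 × 34476 = 896376.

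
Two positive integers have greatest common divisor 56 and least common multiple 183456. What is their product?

10273536

For any two positive integers, gcd × lcm = product = 56 × 183456 = 10273536.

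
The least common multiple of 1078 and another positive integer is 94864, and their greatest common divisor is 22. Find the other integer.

gcd × lcm = product of the two integers, so the other integer is (22 × 94864) / 1078 = 1936.

1936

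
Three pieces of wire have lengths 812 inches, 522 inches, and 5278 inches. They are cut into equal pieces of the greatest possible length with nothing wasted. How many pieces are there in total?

Piece length = gcd(812, 522, 5278).
812 = 2^2 × 7 × 29
522 = 2 × 3^2 × 29
5278 = 2 × 7 × 13 × 29
gcd(812, 522, 5278) = 2 × 29 = 58.
Total pieces = 812/58 + 522/58 + 5278/58 = 14 + 9 + 91 = 114.

114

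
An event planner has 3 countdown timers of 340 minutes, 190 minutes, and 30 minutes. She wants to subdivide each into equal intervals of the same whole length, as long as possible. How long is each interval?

The interval must divide each timer length; the longest such is the gcd.
340 = 2^2 × 5 × 17
190 = 2 × 5 × 19
30 = 2 × 3 × 5
gcd(340, 190, 30) = 2 × 5 = 10.

10 minutes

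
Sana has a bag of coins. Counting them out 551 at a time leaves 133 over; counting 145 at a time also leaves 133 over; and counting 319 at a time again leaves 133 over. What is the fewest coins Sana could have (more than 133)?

30438

N − 133 must be a common multiple of 551, 145, and 319.
551 = 19 × 29
145 = 5 × 29
319 = 11 × 29
LCM(551, 145, 319) = 5 × 11 × 19 × 29 = 30305.
Smallest N > 133 is LCM + 133 = 30305 + 133 = 30438.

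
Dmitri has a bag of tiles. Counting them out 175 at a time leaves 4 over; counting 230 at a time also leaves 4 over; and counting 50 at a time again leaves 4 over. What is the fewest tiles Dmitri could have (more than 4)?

N − 4 must be a common multiple of 175, 230, and 50.
175 = 5^2 × 7
230 = 2 × 5 × 23
50 = 2 × 5^2
LCM(175, 230, 50) = 2 × 5^2 × 7 × 23 = 8050.
Smallest N > 4 is LCM + 4 = 8050 + 4 = 8054.

8054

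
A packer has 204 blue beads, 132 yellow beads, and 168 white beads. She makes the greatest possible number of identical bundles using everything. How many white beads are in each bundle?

Number of bundles = gcd(204, 132, 168).
204 = 2^2 × 3 × 17
132 = 2^2 × 3 × 11
168 = 2^3 × 3 × 7
gcd(204, 132, 168) = 2^2 × 3 = 12.
white beads per bundle = 168 / 12 = 14.

14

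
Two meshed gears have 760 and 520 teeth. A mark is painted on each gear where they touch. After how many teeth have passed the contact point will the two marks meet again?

9880 teeth

We need the least common multiple of the intervals.
760 = 2^3 × 5 × 19
520 = 2^3 × 5 × 13
LCM(760, 520) = 2^3 × 5 × 13 × 19 = 9880.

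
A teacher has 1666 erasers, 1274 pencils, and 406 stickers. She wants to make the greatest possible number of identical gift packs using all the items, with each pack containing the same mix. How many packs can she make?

The pack count must divide each quantity, so the greatest is gcd(1666, 1274, 406).
1666 = 2 × 7^2 × 17
1274 = 2 × 7^2 × 13
406 = 2 × 7 × 29
gcd(1666, 1274, 406) = 2 × 7 = 14.

14 packs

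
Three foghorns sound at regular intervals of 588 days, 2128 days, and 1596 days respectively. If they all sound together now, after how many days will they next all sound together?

44688 days

They coincide at every common multiple of the periods; the first is the LCM.
588 = 2^2 × 3 × 7^2
2128 = 2^4 × 7 × 19
1596 = 2^2 × 3 × 7 × 19
LCM(588, 2128, 1596) = 2^4 × 3 × 7^2 × 19 = 44688.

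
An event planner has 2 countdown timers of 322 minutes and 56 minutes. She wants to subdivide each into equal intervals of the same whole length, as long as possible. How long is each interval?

By the Euclidean algorithm:
322 = 5 × 56 + 42
56 = 1 × 42 + 14
42 = 3 × 14 + 0
gcd(322, 56) = 14.

14 minutes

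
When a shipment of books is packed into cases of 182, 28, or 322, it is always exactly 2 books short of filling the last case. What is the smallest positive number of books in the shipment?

8370

Being 2 short of a full case of size k means N ≡ −2 (mod k), i.e. N + 2 is a multiple of each size.
182 = 2 × 7 × 13
28 = 2^2 × 7
322 = 2 × 7 × 23
LCM(182, 28, 322) = 2^2 × 7 × 13 × 23 = 8372.
Smallest positive N is 8372 − 2 = 8370.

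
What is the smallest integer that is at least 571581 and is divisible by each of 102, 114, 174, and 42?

The integer must be a common multiple of 102, 114, 174, and 42, so a multiple of their LCM.
102 = 2 × 3 × 17
114 = 2 × 3 × 19
174 = 2 × 3 × 29
42 = 2 × 3 × 7
LCM(102, 114, 174, 42) = 2 × 3 × 7 × 17 × 19 × 29 = 393414.
Smallest multiple of 393414 that is ≥ 571581: ⌈571581/393414⌉ × 393414 = 2 × 393414 = 786828.

786828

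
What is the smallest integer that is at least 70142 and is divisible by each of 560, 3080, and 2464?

The integer must be a common multiple of 560, 3080, and 2464, so a multiple of their LCM.
560 = 2^4 × 5 × 7
3080 = 2^3 × 5 × 7 × 11
2464 = 2^5 × 7 × 11
LCM(560, 3080, 2464) = 2^5 × 5 × 7 × 11 = 12320.
Smallest multiple of 12320 that is ≥ 70142: ⌈70142/12320⌉ × 12320 = 6 × 12320 = 73920.

73920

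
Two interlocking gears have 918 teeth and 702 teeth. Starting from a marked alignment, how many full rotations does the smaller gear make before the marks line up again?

17 rotations

They are all back at their starting positions together after one LCM of the periods.
918 = 2 × 3^3 × 17
702 = 2 × 3^3 × 13
LCM(918, 702) = 2 × 3^3 × 13 × 17 = 11934.
Rotations for period 702: 11934 / 702 = 17.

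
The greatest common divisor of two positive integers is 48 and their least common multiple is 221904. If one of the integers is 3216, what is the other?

For two integers, gcd × lcm = product, so the other is (48 × 221904) / 3216 = 10651392 / 3216 = 3312.

3312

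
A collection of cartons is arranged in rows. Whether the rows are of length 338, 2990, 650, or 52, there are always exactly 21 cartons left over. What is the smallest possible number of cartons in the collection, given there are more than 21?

N − 21 must be a common multiple of 338, 2990, 650, and 52.
338 = 2 × 13^2
2990 = 2 × 5 × 13 × 23
650 = 2 × 5^2 × 13
52 = 2^2 × 13
LCM(338, 2990, 650, 52) = 2^2 × 5^2 × 13^2 × 23 = 388700.
Smallest N > 21 is LCM + 21 = 388700 + 21 = 388721.

388721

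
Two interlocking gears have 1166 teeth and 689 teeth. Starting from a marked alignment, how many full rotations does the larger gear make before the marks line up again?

13 rotations

They are all back at their starting positions together after one LCM of the periods.
1166 = 2 × 11 × 53
689 = 13 × 53
LCM(1166, 689) = 2 × 11 × 13 × 53 = 15158.
Rotations for period 1166: 15158 / 1166 = 13.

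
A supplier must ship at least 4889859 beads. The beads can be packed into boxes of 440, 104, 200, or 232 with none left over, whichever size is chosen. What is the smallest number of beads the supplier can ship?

4976400

The number of beads must be a common multiple of 440, 104, 200, and 232, so a multiple of their LCM.
440 = 2^3 × 5 × 11
104 = 2^3 × 13
200 = 2^3 × 5^2
232 = 2^3 × 29
LCM(440, 104, 200, 232) = 2^3 × 5^2 × 11 × 13 × 29 = 829400.
Smallest multiple of 829400 that is ≥ 4889859: ⌈4889859/829400⌉ × 829400 = 6 × 829400 = 4976400.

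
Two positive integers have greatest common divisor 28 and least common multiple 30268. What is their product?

For any two positive integers, gcd × lcm = product = 28 × 30268 = 847504.

847504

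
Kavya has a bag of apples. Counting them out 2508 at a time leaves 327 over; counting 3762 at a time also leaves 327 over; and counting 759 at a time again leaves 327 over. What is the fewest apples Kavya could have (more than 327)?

173379

N − 327 must be a common multiple of 2508, 3762, and 759.
2508 = 2^2 × 3 × 11 × 19
3762 = 2 × 3^2 × 11 × 19
759 = 3 × 11 × 23
LCM(2508, 3762, 759) = 2^2 × 3^2 × 11 × 19 × 23 = 173052.
Smallest N > 327 is LCM + 327 = 173052 + 327 = 173379.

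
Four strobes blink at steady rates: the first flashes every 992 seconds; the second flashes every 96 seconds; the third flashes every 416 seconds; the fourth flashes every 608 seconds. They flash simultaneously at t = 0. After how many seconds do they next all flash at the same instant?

735072 seconds

The first simultaneous occurrence is after LCM of the individual periods.
992 = 2^5 × 31
96 = 2^5 × 3
416 = 2^5 × 13
608 = 2^5 × 19
LCM(992, 96, 416, 608) = 2^5 × 3 × 13 × 19 × 31 = 735072.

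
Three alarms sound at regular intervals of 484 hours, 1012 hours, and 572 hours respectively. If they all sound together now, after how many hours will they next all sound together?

144716 hours

We need the least common multiple of the intervals.
484 = 2^2 × 11^2
1012 = 2^2 × 11 × 23
572 = 2^2 × 11 × 13
LCM(484, 1012, 572) = 2^2 × 11^2 × 13 × 23 = 144716.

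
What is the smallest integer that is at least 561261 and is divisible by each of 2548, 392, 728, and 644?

586040

The integer must be a common multiple of 2548, 392, 728, and 644, so a multiple of their LCM.
2548 = 2^2 × 7^2 × 13
392 = 2^3 × 7^2
728 = 2^3 × 7 × 13
644 = 2^2 × 7 × 23
LCM(2548, 392, 728, 644) = 2^3 × 7^2 × 13 × 23 = 117208.
Smallest multiple of 117208 that is ≥ 561261: ⌈561261/117208⌉ × 117208 = 5 × 117208 = 586040.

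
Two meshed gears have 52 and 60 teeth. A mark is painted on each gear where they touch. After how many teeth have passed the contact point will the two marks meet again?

They coincide at every common multiple of the periods; the first is the LCM.
52 = 2^2 × 13
60 = 2^2 × 3 × 5
LCM(52, 60) = 2^2 × 3 × 5 × 13 = 780.

780 teeth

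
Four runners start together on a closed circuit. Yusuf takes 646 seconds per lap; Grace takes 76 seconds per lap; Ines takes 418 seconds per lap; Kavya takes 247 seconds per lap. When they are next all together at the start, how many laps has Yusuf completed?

They are all back at their starting positions together after one LCM of the periods.
646 = 2 × 17 × 19
76 = 2^2 × 19
418 = 2 × 11 × 19
247 = 13 × 19
LCM(646, 76, 418, 247) = 2^2 × 11 × 13 × 17 × 19 = 184756.
Laps for period 646: 184756 / 646 = 286.

286 laps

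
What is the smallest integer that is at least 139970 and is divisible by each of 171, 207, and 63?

165186

The integer must be a common multiple of 171, 207, and 63, so a multiple of their LCM.
171 = 3^2 × 19
207 = 3^2 × 23
63 = 3^2 × 7
LCM(171, 207, 63) = 3^2 × 7 × 19 × 23 = 27531.
Smallest multiple of 27531 that is ≥ 139970: ⌈139970/27531⌉ × 27531 = 6 × 27531 = 165186.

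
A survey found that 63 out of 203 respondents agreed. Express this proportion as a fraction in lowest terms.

9/29

63 = 3^2 × 7
203 = 7 × 29
gcd(63, 203) = 7.
Divide numerator and denominator by 7: 63/203 = 9/29.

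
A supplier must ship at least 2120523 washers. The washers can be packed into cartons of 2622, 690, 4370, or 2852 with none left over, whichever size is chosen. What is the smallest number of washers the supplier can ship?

The number of washers must be a common multiple of 2622, 690, 4370, and 2852, so a multiple of their LCM.
2622 = 2 × 3 × 19 × 23
690 = 2 × 3 × 5 × 23
4370 = 2 × 5 × 19 × 23
2852 = 2^2 × 23 × 31
LCM(2622, 690, 4370, 2852) = 2^2 × 3 × 5 × 19 × 23 × 31 = 812820.
Smallest multiple of 812820 that is ≥ 2120523: ⌈2120523/812820⌉ × 812820 = 3 × 812820 = 2438460.

2438460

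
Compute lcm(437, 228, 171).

15732

437 = 19 × 23
228 = 2^2 × 3 × 19
171 = 3^2 × 19
LCM(437, 228, 171) = 2^2 × 3^2 × 19 × 23 = 15732.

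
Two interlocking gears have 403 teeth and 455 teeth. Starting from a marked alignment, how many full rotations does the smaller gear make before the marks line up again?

35 rotations

The first common completion time is the LCM of the periods.
403 = 13 × 31
455 = 5 × 7 × 13
LCM(403, 455) = 5 × 7 × 13 × 31 = 14105.
Rotations for period 403: 14105 / 403 = 35.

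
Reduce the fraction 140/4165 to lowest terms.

4/119

140 = 2^2 × 5 × 7
4165 = 5 × 7^2 × 17
gcd(140, 4165) = 5 × 7 = 35.
Divide numerator and denominator by 35: 140/4165 = 4/119.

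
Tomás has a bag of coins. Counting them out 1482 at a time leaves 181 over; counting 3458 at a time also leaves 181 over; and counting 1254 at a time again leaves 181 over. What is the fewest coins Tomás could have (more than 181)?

N − 181 must be a common multiple of 1482, 3458, and 1254.
1482 = 2 × 3 × 13 × 19
3458 = 2 × 7 × 13 × 19
1254 = 2 × 3 × 11 × 19
LCM(1482, 3458, 1254) = 2 × 3 × 7 × 11 × 13 × 19 = 114114.
Smallest N > 181 is LCM + 181 = 114114 + 181 = 114295.

114295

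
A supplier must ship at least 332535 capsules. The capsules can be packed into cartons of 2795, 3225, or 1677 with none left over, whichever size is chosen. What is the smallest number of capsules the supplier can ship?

335400

The number of capsules must be a common multiple of 2795, 3225, and 1677, so a multiple of their LCM.
2795 = 5 × 13 × 43
3225 = 3 × 5^2 × 43
1677 = 3 × 13 × 43
LCM(2795, 3225, 1677) = 3 × 5^2 × 13 × 43 = 41925.
Smallest multiple of 41925 that is ≥ 332535: ⌈332535/41925⌉ × 41925 = 8 × 41925 = 335400.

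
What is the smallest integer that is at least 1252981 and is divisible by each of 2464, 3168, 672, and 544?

1507968

The integer must be a common multiple of 2464, 3168, 672, and 544, so a multiple of their LCM.
2464 = 2^5 × 7 × 11
3168 = 2^5 × 3^2 × 11
672 = 2^5 × 3 × 7
544 = 2^5 × 17
LCM(2464, 3168, 672, 544) = 2^5 × 3^2 × 7 × 11 × 17 = 376992.
Smallest multiple of 376992 that is ≥ 1252981: ⌈1252981/376992⌉ × 376992 = 4 × 376992 = 1507968.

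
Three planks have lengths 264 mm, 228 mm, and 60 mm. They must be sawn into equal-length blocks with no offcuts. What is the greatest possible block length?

12 mm

This is the greatest common divisor of 264, 228, and 60.
264 = 2^3 × 3 × 11
228 = 2^2 × 3 × 19
60 = 2^2 × 3 × 5
gcd(264, 228, 60) = 2^2 × 3 = 12.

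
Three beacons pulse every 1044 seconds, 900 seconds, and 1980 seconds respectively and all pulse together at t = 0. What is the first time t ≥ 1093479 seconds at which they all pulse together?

1148400 seconds

Joint pulses occur at multiples of LCM(1044, 900, 1980).
1044 = 2^2 × 3^2 × 29
900 = 2^2 × 3^2 × 5^2
1980 = 2^2 × 3^2 × 5 × 11
LCM(1044, 900, 1980) = 2^2 × 3^2 × 5^2 × 11 × 29 = 287100.
Smallest multiple of 287100 that is ≥ 1093479: ⌈1093479/287100⌉ × 287100 = 4 × 287100 = 1148400.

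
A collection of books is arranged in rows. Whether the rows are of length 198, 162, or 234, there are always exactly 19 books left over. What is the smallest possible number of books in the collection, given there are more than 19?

23185

N − 19 must be a common multiple of 198, 162, and 234.
198 = 2 × 3^2 × 11
162 = 2 × 3^4
234 = 2 × 3^2 × 13
LCM(198, 162, 234) = 2 × 3^4 × 11 × 13 = 23166.
Smallest N > 19 is LCM + 19 = 23166 + 19 = 23185.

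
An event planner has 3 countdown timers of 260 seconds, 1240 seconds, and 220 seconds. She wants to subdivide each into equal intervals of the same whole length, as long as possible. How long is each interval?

The interval must divide each timer length; the longest such is the gcd.
260 = 2^2 × 5 × 13
1240 = 2^3 × 5 × 31
220 = 2^2 × 5 × 11
gcd(260, 1240, 220) = 2^2 × 5 = 20.

20 seconds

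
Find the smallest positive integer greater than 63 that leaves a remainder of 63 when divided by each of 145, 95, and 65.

35878

N − 63 must be a common multiple of 145, 95, and 65.
145 = 5 × 29
95 = 5 × 19
65 = 5 × 13
LCM(145, 95, 65) = 5 × 13 × 19 × 29 = 35815.
Smallest N > 63 is LCM + 63 = 35815 + 63 = 35878.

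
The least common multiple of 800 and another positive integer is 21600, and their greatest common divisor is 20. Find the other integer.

gcd × lcm = product of the two integers, so the other integer is (20 × 21600) / 800 = 540.

540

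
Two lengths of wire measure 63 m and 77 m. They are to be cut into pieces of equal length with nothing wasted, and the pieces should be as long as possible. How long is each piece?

7 m

Each piece length must divide every original length, so the longest possible is gcd(63, 77).
63 = 3^2 × 7
77 = 7 × 11
gcd(63, 77) = 7.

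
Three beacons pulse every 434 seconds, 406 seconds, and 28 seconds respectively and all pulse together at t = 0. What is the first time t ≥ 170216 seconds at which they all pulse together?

176204 seconds

Joint pulses occur at multiples of LCM(434, 406, 28).
434 = 2 × 7 × 31
406 = 2 × 7 × 29
28 = 2^2 × 7
LCM(434, 406, 28) = 2^2 × 7 × 29 × 31 = 25172.
Smallest multiple of 25172 that is ≥ 170216: ⌈170216/25172⌉ × 25172 = 7 × 25172 = 176204.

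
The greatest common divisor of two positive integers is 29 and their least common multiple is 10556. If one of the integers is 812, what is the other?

For two integers, gcd × lcm = product, so the other is (29 × 10556) / 812 = 306124 / 812 = 377.

377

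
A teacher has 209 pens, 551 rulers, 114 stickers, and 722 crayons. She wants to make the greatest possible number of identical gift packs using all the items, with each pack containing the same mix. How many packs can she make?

The pack count must divide each quantity, so the greatest is gcd(209, 551, 114, 722).
209 = 11 × 19
551 = 19 × 29
114 = 2 × 3 × 19
722 = 2 × 19^2
gcd(209, 551, 114, 722) = 19.

19 packs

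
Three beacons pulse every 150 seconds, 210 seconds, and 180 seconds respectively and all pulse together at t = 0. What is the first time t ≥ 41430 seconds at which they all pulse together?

Joint pulses occur at multiples of LCM(150, 210, 180).
150 = 2 × 3 × 5^2
210 = 2 × 3 × 5 × 7
180 = 2^2 × 3^2 × 5
LCM(150, 210, 180) = 2^2 × 3^2 × 5^2 × 7 = 6300.
Smallest multiple of 6300 that is ≥ 41430: ⌈41430/6300⌉ × 6300 = 7 × 6300 = 44100.

44100 seconds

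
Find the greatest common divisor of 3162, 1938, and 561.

3162 = 2 × 3 × 17 × 31
1938 = 2 × 3 × 17 × 19
561 = 3 × 11 × 17
gcd(3162, 1938, 561) = 3 × 17 = 51.

51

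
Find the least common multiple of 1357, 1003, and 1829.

715139

1357 = 23 × 59
1003 = 17 × 59
1829 = 31 × 59
LCM(1357, 1003, 1829) = 17 × 23 × 31 × 59 = 715139.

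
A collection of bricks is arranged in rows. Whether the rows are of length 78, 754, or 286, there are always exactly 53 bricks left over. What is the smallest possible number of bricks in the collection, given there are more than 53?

24935

N − 53 must be a common multiple of 78, 754, and 286.
78 = 2 × 3 × 13
754 = 2 × 13 × 29
286 = 2 × 11 × 13
LCM(78, 754, 286) = 2 × 3 × 11 × 13 × 29 = 24882.
Smallest N > 53 is LCM + 53 = 24882 + 53 = 24935.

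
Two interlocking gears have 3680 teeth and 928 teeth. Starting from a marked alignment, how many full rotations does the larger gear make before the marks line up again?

The first common completion time is the LCM of the periods.
3680 = 2^5 × 5 × 23
928 = 2^5 × 29
LCM(3680, 928) = 2^5 × 5 × 23 × 29 = 106720.
Rotations for period 3680: 106720 / 3680 = 29.

29 rotations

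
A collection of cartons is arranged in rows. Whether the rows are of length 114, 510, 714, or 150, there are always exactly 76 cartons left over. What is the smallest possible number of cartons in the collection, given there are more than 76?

339226

N − 76 must be a common multiple of 114, 510, 714, and 150.
114 = 2 × 3 × 19
510 = 2 × 3 × 5 × 17
714 = 2 × 3 × 7 × 17
150 = 2 × 3 × 5^2
LCM(114, 510, 714, 150) = 2 × 3 × 5^2 × 7 × 17 × 19 = 339150.
Smallest N > 76 is LCM + 76 = 339150 + 76 = 339226.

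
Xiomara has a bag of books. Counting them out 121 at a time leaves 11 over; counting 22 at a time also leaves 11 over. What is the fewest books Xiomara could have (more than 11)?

253

N − 11 must be a common multiple of 121 and 22.
121 = 11^2
22 = 2 × 11
LCM(121, 22) = 2 × 11^2 = 242.
Smallest N > 11 is LCM + 11 = 242 + 11 = 253.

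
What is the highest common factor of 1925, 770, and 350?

1925 = 5^2 × 7 × 11
770 = 2 × 5 × 7 × 11
350 = 2 × 5^2 × 7
gcd(1925, 770, 350) = 5 × 7 = 35.

35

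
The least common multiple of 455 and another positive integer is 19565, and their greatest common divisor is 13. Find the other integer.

gcd × lcm = product of the two integers, so the other integer is (13 × 19565) / 455 = 559.

559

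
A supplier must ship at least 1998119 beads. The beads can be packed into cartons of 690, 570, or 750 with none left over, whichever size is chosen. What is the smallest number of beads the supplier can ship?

2294250

The number of beads must be a common multiple of 690, 570, and 750, so a multiple of their LCM.
690 = 2 × 3 × 5 × 23
570 = 2 × 3 × 5 × 19
750 = 2 × 3 × 5^3
LCM(690, 570, 750) = 2 × 3 × 5^3 × 19 × 23 = 327750.
Smallest multiple of 327750 that is ≥ 1998119: ⌈1998119/327750⌉ × 327750 = 7 × 327750 = 2294250.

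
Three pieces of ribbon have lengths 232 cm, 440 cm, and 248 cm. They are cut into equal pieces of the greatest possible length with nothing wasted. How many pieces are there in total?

115

Piece length = gcd(232, 440, 248).
232 = 2^3 × 29
440 = 2^3 × 5 × 11
248 = 2^3 × 31
gcd(232, 440, 248) = 2^3 = 8.
Total pieces = 232/8 + 440/8 + 248/8 = 29 + 55 + 31 = 115.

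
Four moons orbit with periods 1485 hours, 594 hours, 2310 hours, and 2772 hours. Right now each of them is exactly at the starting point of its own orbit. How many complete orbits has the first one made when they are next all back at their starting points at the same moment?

28 orbits

The first common completion time is the LCM of the periods.
1485 = 3^3 × 5 × 11
594 = 2 × 3^3 × 11
2310 = 2 × 3 × 5 × 7 × 11
2772 = 2^2 × 3^2 × 7 × 11
LCM(1485, 594, 2310, 2772) = 2^2 × 3^3 × 5 × 7 × 11 = 41580.
Orbits for period 1485: 41580 / 1485 = 28.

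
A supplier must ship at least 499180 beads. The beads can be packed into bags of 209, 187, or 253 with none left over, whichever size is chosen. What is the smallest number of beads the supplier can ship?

572033

The number of beads must be a common multiple of 209, 187, and 253, so a multiple of their LCM.
209 = 11 × 19
187 = 11 × 17
253 = 11 × 23
LCM(209, 187, 253) = 11 × 17 × 19 × 23 = 81719.
Smallest multiple of 81719 that is ≥ 499180: ⌈499180/81719⌉ × 81719 = 7 × 81719 = 572033.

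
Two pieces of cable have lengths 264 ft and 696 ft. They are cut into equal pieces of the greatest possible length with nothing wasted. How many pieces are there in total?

Piece length = gcd(264, 696).
264 = 2^3 × 3 × 11
696 = 2^3 × 3 × 29
gcd(264, 696) = 2^3 × 3 = 24.
Total pieces = 264/24 + 696/24 = 11 + 29 = 40.

40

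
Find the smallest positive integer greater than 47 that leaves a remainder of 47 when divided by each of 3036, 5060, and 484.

167027

N − 47 must be a common multiple of 3036, 5060, and 484.
3036 = 2^2 × 3 × 11 × 23
5060 = 2^2 × 5 × 11 × 23
484 = 2^2 × 11^2
LCM(3036, 5060, 484) = 2^2 × 3 × 5 × 11^2 × 23 = 166980.
Smallest N > 47 is LCM + 47 = 166980 + 47 = 167027.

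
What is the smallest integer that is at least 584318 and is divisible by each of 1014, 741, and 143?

The integer must be a common multiple of 1014, 741, and 143, so a multiple of their LCM.
1014 = 2 × 3 × 13^2
741 = 3 × 13 × 19
143 = 11 × 13
LCM(1014, 741, 143) = 2 × 3 × 11 × 13^2 × 19 = 211926.
Smallest multiple of 211926 that is ≥ 584318: ⌈584318/211926⌉ × 211926 = 3 × 211926 = 635778.

635778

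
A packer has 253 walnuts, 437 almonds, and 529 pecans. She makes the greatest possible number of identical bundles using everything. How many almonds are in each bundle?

Number of bundles = gcd(253, 437, 529).
253 = 11 × 23
437 = 19 × 23
529 = 23^2
gcd(253, 437, 529) = 23.
almonds per bundle = 437 / 23 = 19.

19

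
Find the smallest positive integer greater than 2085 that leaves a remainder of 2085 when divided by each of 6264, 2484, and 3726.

N − 2085 must be a common multiple of 6264, 2484, and 3726.
6264 = 2^3 × 3^3 × 29
2484 = 2^2 × 3^3 × 23
3726 = 2 × 3^4 × 23
LCM(6264, 2484, 3726) = 2^3 × 3^4 × 23 × 29 = 432216.
Smallest N > 2085 is LCM + 2085 = 432216 + 2085 = 434301.

434301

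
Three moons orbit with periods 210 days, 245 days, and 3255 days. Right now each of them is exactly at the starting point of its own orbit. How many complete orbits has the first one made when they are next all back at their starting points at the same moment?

They are all back at their starting positions together after one LCM of the periods.
210 = 2 × 3 × 5 × 7
245 = 5 × 7^2
3255 = 3 × 5 × 7 × 31
LCM(210, 245, 3255) = 2 × 3 × 5 × 7^2 × 31 = 45570.
Orbits for period 210: 45570 / 210 = 217.

217 orbits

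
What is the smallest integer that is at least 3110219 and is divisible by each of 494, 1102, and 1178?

The integer must be a common multiple of 494, 1102, and 1178, so a multiple of their LCM.
494 = 2 × 13 × 19
1102 = 2 × 19 × 29
1178 = 2 × 19 × 31
LCM(494, 1102, 1178) = 2 × 13 × 19 × 29 × 31 = 444106.
Smallest multiple of 444106 that is ≥ 3110219: ⌈3110219/444106⌉ × 444106 = 8 × 444106 = 3552848.

3552848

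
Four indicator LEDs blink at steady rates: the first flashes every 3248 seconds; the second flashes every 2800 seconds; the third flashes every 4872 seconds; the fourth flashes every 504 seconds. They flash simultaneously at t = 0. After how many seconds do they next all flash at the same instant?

We need the least common multiple of the intervals.
3248 = 2^4 × 7 × 29
2800 = 2^4 × 5^2 × 7
4872 = 2^3 × 3 × 7 × 29
504 = 2^3 × 3^2 × 7
LCM(3248, 2800, 4872, 504) = 2^4 × 3^2 × 5^2 × 7 × 29 = 730800.

730800 seconds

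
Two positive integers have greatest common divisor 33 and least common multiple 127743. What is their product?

4215519

For any two positive integers, gcd × lcm = product = 33 × 127743 = 4215519.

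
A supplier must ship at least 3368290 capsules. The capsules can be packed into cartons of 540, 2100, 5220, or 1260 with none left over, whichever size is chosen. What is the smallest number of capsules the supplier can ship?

The number of capsules must be a common multiple of 540, 2100, 5220, and 1260, so a multiple of their LCM.
540 = 2^2 × 3^3 × 5
2100 = 2^2 × 3 × 5^2 × 7
5220 = 2^2 × 3^2 × 5 × 29
1260 = 2^2 × 3^2 × 5 × 7
LCM(540, 2100, 5220, 1260) = 2^2 × 3^3 × 5^2 × 7 × 29 = 548100.
Smallest multiple of 548100 that is ≥ 3368290: ⌈3368290/548100⌉ × 548100 = 7 × 548100 = 3836700.

3836700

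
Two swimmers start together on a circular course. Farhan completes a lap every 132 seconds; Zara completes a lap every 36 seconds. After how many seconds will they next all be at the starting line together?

396 seconds

We need the least common multiple of the intervals.
132 = 2^2 × 3 × 11
36 = 2^2 × 3^2
LCM(132, 36) = 2^2 × 3^2 × 11 = 396.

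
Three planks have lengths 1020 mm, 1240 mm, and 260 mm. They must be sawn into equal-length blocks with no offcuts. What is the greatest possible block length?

20 mm

This is the greatest common divisor of 1020, 1240, and 260.
1020 = 2^2 × 3 × 5 × 17
1240 = 2^3 × 5 × 31
260 = 2^2 × 5 × 13
gcd(1020, 1240, 260) = 2^2 × 5 = 20.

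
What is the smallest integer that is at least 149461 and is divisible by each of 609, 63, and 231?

The integer must be a common multiple of 609, 63, and 231, so a multiple of their LCM.
609 = 3 × 7 × 29
63 = 3^2 × 7
231 = 3 × 7 × 11
LCM(609, 63, 231) = 3^2 × 7 × 11 × 29 = 20097.
Smallest multiple of 20097 that is ≥ 149461: ⌈149461/20097⌉ × 20097 = 8 × 20097 = 160776.

160776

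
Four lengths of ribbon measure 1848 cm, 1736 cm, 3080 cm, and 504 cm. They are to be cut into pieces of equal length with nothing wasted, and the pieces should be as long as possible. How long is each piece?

Each piece length must divide every original length, so the longest possible is gcd(1848, 1736, 3080, 504).
1848 = 2^3 × 3 × 7 × 11
1736 = 2^3 × 7 × 31
3080 = 2^3 × 5 × 7 × 11
504 = 2^3 × 3^2 × 7
gcd(1848, 1736, 3080, 504) = 2^3 × 7 = 56.

56 cm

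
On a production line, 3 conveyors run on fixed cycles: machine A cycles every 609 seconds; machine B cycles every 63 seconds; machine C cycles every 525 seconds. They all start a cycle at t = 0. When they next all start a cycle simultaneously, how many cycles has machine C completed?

All finish a whole number of cycles simultaneously at t = LCM of the periods.
609 = 3 × 7 × 29
63 = 3^2 × 7
525 = 3 × 5^2 × 7
LCM(609, 63, 525) = 3^2 × 5^2 × 7 × 29 = 45675.
Cycles for period 525: 45675 / 525 = 87.

87 cycles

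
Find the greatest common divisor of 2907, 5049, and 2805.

51

2907 = 3^2 × 17 × 19
5049 = 3^3 × 11 × 17
2805 = 3 × 5 × 11 × 17
gcd(2907, 5049, 2805) = 3 × 17 = 51.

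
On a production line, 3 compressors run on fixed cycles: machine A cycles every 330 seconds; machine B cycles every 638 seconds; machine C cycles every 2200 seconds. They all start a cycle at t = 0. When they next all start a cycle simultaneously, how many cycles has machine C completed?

87 cycles

All finish a whole number of cycles simultaneously at t = LCM of the periods.
330 = 2 × 3 × 5 × 11
638 = 2 × 11 × 29
2200 = 2^3 × 5^2 × 11
LCM(330, 638, 2200) = 2^3 × 3 × 5^2 × 11 × 29 = 191400.
Cycles for period 2200: 191400 / 2200 = 87.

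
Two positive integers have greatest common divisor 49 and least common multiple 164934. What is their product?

For any two positive integers, gcd × lcm = product = 49 × 164934 = 8081766.

8081766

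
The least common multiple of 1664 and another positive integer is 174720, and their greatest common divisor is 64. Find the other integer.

6720

gcd × lcm = product of the two integers, so the other integer is (64 × 174720) / 1664 = 6720.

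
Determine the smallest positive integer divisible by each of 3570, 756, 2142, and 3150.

3570 = 2 × 3 × 5 × 7 × 17
756 = 2^2 × 3^3 × 7
2142 = 2 × 3^2 × 7 × 17
3150 = 2 × 3^2 × 5^2 × 7
LCM(3570, 756, 2142, 3150) = 2^2 × 3^3 × 5^2 × 7 × 17 = 321300.

321300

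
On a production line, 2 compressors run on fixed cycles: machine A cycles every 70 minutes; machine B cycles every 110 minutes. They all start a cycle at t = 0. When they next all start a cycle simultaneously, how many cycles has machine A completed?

11 cycles

All finish a whole number of cycles simultaneously at t = LCM of the periods.
70 = 2 × 5 × 7
110 = 2 × 5 × 11
LCM(70, 110) = 2 × 5 × 7 × 11 = 770.
Cycles for period 70: 770 / 70 = 11.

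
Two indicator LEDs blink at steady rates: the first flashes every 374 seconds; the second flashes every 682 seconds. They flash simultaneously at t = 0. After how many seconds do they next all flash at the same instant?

11594 seconds

The first simultaneous occurrence is after LCM of the individual periods.
374 = 2 × 11 × 17
682 = 2 × 11 × 31
LCM(374, 682) = 2 × 11 × 17 × 31 = 11594.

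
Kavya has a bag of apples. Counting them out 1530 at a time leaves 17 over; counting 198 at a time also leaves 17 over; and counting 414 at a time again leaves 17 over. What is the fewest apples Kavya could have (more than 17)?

387107

N − 17 must be a common multiple of 1530, 198, and 414.
1530 = 2 × 3^2 × 5 × 17
198 = 2 × 3^2 × 11
414 = 2 × 3^2 × 23
LCM(1530, 198, 414) = 2 × 3^2 × 5 × 11 × 17 × 23 = 387090.
Smallest N > 17 is LCM + 17 = 387090 + 17 = 387107.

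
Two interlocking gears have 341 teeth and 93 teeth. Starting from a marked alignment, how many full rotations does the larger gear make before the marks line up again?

They are all back at their starting positions together after one LCM of the periods.
341 = 11 × 31
93 = 3 × 31
LCM(341, 93) = 3 × 11 × 31 = 1023.
Rotations for period 341: 1023 / 341 = 3.

3 rotations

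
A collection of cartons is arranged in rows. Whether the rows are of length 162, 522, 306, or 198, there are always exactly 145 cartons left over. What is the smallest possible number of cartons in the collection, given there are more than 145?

N − 145 must be a common multiple of 162, 522, 306, and 198.
162 = 2 × 3^4
522 = 2 × 3^2 × 29
306 = 2 × 3^2 × 17
198 = 2 × 3^2 × 11
LCM(162, 522, 306, 198) = 2 × 3^4 × 11 × 17 × 29 = 878526.
Smallest N > 145 is LCM + 145 = 878526 + 145 = 878671.

878671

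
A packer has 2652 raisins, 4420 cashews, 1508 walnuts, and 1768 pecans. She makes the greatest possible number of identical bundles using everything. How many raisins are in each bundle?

51

Number of bundles = gcd(2652, 4420, 1508, 1768).
2652 = 2^2 × 3 × 13 × 17
4420 = 2^2 × 5 × 13 × 17
1508 = 2^2 × 13 × 29
1768 = 2^3 × 13 × 17
gcd(2652, 4420, 1508, 1768) = 2^2 × 13 = 52.
raisins per bundle = 2652 / 52 = 51.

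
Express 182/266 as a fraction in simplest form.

182 = 2 × 7 × 13
266 = 2 × 7 × 19
gcd(182, 266) = 2 × 7 = 14.
Divide numerator and denominator by 14: 182/266 = 13/19.

13/19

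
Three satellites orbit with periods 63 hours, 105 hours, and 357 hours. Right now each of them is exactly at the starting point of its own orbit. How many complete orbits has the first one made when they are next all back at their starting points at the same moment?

All finish a whole number of cycles simultaneously at t = LCM of the periods.
63 = 3^2 × 7
105 = 3 × 5 × 7
357 = 3 × 7 × 17
LCM(63, 105, 357) = 3^2 × 5 × 7 × 17 = 5355.
Orbits for period 63: 5355 / 63 = 85.

85 orbits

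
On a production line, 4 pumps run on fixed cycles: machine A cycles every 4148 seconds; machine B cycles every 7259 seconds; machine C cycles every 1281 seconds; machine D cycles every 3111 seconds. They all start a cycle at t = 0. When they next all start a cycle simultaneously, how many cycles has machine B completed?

12 cycles

All finish a whole number of cycles simultaneously at t = LCM of the periods.
4148 = 2^2 × 17 × 61
7259 = 7 × 17 × 61
1281 = 3 × 7 × 61
3111 = 3 × 17 × 61
LCM(4148, 7259, 1281, 3111) = 2^2 × 3 × 7 × 17 × 61 = 87108.
Cycles for period 7259: 87108 / 7259 = 12.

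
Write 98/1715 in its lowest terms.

98 = 2 × 7^2
1715 = 5 × 7^3
gcd(98, 1715) = 7^2 = 49.
Divide numerator and denominator by 49: 98/1715 = 2/35.

2/35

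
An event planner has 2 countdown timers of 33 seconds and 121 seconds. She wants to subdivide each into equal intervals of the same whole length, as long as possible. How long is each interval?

11 seconds

The interval must divide each timer length; the longest such is the gcd.
33 = 3 × 11
121 = 11^2
gcd(33, 121) = 11.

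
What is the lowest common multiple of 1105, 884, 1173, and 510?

1105 = 5 × 13 × 17
884 = 2^2 × 13 × 17
1173 = 3 × 17 × 23
510 = 2 × 3 × 5 × 17
LCM(1105, 884, 1173, 510) = 2^2 × 3 × 5 × 13 × 17 × 23 = 304980.

304980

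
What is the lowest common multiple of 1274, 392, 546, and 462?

168168

1274 = 2 × 7^2 × 13
392 = 2^3 × 7^2
546 = 2 × 3 × 7 × 13
462 = 2 × 3 × 7 × 11
LCM(1274, 392, 546, 462) = 2^3 × 3 × 7^2 × 11 × 13 = 168168.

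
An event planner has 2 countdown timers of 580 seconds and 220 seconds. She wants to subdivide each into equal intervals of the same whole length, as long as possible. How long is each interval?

20 seconds

The interval must divide each timer length; the longest such is the gcd.
580 = 2^2 × 5 × 29
220 = 2^2 × 5 × 11
gcd(580, 220) = 2^2 × 5 = 20.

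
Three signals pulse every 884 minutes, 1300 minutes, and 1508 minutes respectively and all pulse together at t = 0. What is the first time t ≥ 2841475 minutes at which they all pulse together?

Joint pulses occur at multiples of LCM(884, 1300, 1508).
884 = 2^2 × 13 × 17
1300 = 2^2 × 5^2 × 13
1508 = 2^2 × 13 × 29
LCM(884, 1300, 1508) = 2^2 × 5^2 × 13 × 17 × 29 = 640900.
Smallest multiple of 640900 that is ≥ 2841475: ⌈2841475/640900⌉ × 640900 = 5 × 640900 = 3204500.

3204500 minutes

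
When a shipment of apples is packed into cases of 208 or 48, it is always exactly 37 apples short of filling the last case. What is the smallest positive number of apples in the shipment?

587

Being 37 short of a full case of size k means N ≡ −37 (mod k), i.e. N + 37 is a multiple of each size.
208 = 2^4 × 13
48 = 2^4 × 3
LCM(208, 48) = 2^4 × 3 × 13 = 624.
Smallest positive N is 624 − 37 = 587.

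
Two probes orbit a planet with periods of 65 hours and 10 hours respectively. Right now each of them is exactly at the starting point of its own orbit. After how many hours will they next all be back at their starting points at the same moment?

The first simultaneous occurrence is after LCM of the individual periods.
65 = 5 × 13
10 = 2 × 5
LCM(65, 10) = 2 × 5 × 13 = 130.

130 hours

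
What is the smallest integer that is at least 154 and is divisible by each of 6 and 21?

The integer must be a common multiple of 6 and 21, so a multiple of their LCM.
6 = 2 × 3
21 = 3 × 7
LCM(6, 21) = 2 × 3 × 7 = 42.
Smallest multiple of 42 that is ≥ 154: ⌈154/42⌉ × 42 = 4 × 42 = 168.

168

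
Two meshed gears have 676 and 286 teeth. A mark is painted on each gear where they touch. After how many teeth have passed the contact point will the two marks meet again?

7436 teeth

We need the least common multiple of the intervals.
676 = 2^2 × 13^2
286 = 2 × 11 × 13
LCM(676, 286) = 2^2 × 11 × 13^2 = 7436.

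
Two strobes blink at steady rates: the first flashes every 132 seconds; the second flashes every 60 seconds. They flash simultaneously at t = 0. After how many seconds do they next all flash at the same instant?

660 seconds

The first simultaneous occurrence is after LCM of the individual periods.
132 = 2^2 × 3 × 11
60 = 2^2 × 3 × 5
LCM(132, 60) = 2^2 × 3 × 5 × 11 = 660.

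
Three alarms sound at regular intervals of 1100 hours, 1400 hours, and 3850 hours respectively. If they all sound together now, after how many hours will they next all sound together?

15400 hours

They coincide at every common multiple of the periods; the first is the LCM.
1100 = 2^2 × 5^2 × 11
1400 = 2^3 × 5^2 × 7
3850 = 2 × 5^2 × 7 × 11
LCM(1100, 1400, 3850) = 2^3 × 5^2 × 7 × 11 = 15400.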